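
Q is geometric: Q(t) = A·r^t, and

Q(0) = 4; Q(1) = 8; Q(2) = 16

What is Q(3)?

32

Consecutive ratio: 8/4 = 2, and 16/8 = 2, so r = 2.
Then A·2^0 = 4 gives A = 4, and Q(t) = 4·2^t.
Q(3) = 4·2^3 = 32.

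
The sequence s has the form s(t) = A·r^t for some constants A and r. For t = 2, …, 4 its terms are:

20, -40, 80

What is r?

Consecutive ratio: -40/20 = -2, and 80/(-40) = -2, so r = -2.
Then A·(-2)^2 = 20 gives A = 5, and s(t) = 5·(-2)^t.

-2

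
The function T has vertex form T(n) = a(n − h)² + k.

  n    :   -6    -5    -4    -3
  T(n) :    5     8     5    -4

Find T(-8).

-19

First differences 3, -3, -9; second difference -6 = 2a, so a = -3.
Expanding, the n-coefficient is −2ah = 6h; matching it to the data gives h = -5, and then k = 8.
So T(n) = -3(n + 5)² + 8.
T(-8) = -3·(-3)² + 8 = -19.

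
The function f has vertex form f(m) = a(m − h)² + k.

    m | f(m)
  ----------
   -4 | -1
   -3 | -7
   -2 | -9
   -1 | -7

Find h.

First differences -6, -2, 2; second difference 4 = 2a, so a = 2.
Expanding, the m-coefficient is −2ah = -4h; matching it to the data gives h = -2, and then k = -9.
So f(m) = 2(m + 2)² − 9.
Hence h = -2.

-2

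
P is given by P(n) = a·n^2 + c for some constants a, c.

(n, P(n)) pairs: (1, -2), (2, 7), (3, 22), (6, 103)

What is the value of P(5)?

From P(1) = -2 and P(2) = 7: 1a + c = -2 and 4a + c = 7.
Subtracting: 3a = 9, so a = 3; then c = -2 − 3·1 = -5.
So P(n) = 3n² − 5, and P(5) = 70.

70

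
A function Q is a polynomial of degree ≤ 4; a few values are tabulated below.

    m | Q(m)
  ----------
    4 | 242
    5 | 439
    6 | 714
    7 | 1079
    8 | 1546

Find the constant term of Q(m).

Write Q(m) = am^4 + bm³ + cm² + dm + e; the 5 given values yield a linear system in the 5 coefficients.
Solving, the leading coefficient vanishes, and Q(m) = 2m³ + 9m² - 6m - 6.
The constant term is Q(0) = -6.

-6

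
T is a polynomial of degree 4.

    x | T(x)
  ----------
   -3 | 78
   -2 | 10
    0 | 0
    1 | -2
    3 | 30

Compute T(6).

978

Write T(x) = ax^4 + bx³ + cx² + dx + e; the 5 given values yield a linear system in the 5 coefficients.
Solving, T(x) = x^4 - x³ - 3x² + x.
Then T(6) = 978.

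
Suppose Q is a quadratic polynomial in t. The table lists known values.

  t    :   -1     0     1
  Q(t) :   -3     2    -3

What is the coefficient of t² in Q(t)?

-5

Write Q(t) = at² + bt + c; the 3 given values yield a linear system in the 3 coefficients.
Solving, Q(t) = -5t² + 2.
The coefficient of t² is -5.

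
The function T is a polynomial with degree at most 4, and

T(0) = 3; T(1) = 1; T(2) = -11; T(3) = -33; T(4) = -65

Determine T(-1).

-5

First differences: -2, -12, -22, -32. Second differences: -10, -10, -10.
Level-2 differences are constant, so T has degree 2.
Fitting a degree-2 polynomial gives T(k) = -5k² + 3k + 3.
Then T(-1) = -5.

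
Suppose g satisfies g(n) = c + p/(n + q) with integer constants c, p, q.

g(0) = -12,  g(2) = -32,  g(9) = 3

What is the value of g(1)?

(g(n) − c)(n + q) = p for each data point; the three points give a linear system in c and q, then p follows.
Solving: c = -2, q = -3, p = 30, so g(n) = -2 + 30/(n − 3).
Then g(1) = -2 + 30/(-2) = -17.

-17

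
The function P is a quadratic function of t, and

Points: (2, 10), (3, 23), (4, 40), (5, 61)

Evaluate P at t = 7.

115

Write P(t) = at² + bt + c; the 4 given values yield a linear system in the 3 coefficients.
Solving, P(t) = 2t² + 3t - 4.
Then P(7) = 115.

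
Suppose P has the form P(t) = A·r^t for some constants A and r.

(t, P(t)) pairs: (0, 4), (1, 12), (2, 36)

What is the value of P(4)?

Consecutive ratio: 12/4 = 3, and 36/12 = 3, so r = 3.
Then A·3^0 = 4 gives A = 4, and P(t) = 4·3^t.
P(4) = 4·3^4 = 324.

324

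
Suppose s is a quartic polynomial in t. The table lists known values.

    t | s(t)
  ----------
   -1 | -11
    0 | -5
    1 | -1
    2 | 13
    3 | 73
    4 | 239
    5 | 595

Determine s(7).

Write s(t) = at^4 + bt³ + ct² + dt + e; the 7 given values yield a linear system in the 5 coefficients.
Solving, s(t) = t^4 - 2t² + 5t - 5.
Then s(7) = 2333.

2333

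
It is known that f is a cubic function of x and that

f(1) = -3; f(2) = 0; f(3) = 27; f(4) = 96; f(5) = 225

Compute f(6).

Write f(x) = ax³ + bx² + cx + d; the 5 given values yield a linear system in the 4 coefficients.
Solving, f(x) = 3x³ - 6x².
Then f(6) = 432.

432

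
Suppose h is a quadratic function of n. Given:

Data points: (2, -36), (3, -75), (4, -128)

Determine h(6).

Write h(n) = an² + bn + c; the 3 given values yield a linear system in the 3 coefficients.
Solving, h(n) = -7n² - 4n.
Then h(6) = -276.

-276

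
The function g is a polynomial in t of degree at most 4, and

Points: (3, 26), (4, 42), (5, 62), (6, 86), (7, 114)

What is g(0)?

2

First differences: 16, 20, 24, 28. Second differences: 4, 4, 4.
Level-2 differences are constant, so g has degree 2.
Fitting a degree-2 polynomial gives g(t) = 2t² + 2t + 2.
Then g(0) = 2.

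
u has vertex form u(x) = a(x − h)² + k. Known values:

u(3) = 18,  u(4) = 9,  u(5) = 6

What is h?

5

First differences -9, -3; second difference 6 = 2a, so a = 3.
Expanding, the x-coefficient is −2ah = -6h; matching it to the data gives h = 5, and then k = 6.
So u(x) = 3(x − 5)² + 6.
Hence h = 5.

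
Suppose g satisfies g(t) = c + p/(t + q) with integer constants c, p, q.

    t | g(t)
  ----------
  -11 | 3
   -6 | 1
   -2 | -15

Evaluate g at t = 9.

7

(g(t) − c)(t + q) = p for each data point; the three points give a linear system in c and q, then p follows.
Solving: c = 5, q = 1, p = 20, so g(t) = 5 + 20/(t + 1).
Then g(9) = 5 + 20/10 = 7.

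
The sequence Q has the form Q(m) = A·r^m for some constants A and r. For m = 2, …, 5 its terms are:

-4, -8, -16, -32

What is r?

Consecutive ratio: -8/(-4) = 2, and -16/(-8) = 2, so r = 2.
Then A·2^2 = -4 gives A = -1, and Q(m) = -1·2^m.

2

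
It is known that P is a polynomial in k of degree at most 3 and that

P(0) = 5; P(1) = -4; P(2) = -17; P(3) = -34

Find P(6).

-109

Write P(k) = ak³ + bk² + ck + d; the 4 given values yield a linear system in the 4 coefficients.
Solving, the leading coefficient vanishes, and P(k) = -2k² - 7k + 5.
Then P(6) = -109.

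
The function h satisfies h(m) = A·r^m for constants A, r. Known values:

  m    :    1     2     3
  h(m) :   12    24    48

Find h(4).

96

Consecutive ratio: 24/12 = 2, and 48/24 = 2, so r = 2.
Then A·2^1 = 12 gives A = 6, and h(m) = 6·2^m.
h(4) = 6·2^4 = 96.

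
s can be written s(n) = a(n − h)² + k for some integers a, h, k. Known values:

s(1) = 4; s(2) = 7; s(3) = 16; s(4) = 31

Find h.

First differences 3, 9, 15; second difference 6 = 2a, so a = 3.
Expanding, the n-coefficient is −2ah = -6h; matching it to the data gives h = 1, and then k = 4.
So s(n) = 3(n − 1)² + 4.
Hence h = 1.

1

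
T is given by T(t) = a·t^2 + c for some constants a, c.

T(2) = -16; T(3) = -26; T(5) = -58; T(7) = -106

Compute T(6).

From T(2) = -16 and T(3) = -26: 4a + c = -16 and 9a + c = -26.
Subtracting: 5a = -10, so a = -2; then c = -16 − (-2)·4 = -8.
So T(t) = -2t² − 8, and T(6) = -80.

-80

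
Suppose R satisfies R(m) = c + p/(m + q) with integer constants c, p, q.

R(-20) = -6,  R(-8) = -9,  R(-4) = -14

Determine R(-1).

(R(m) − c)(m + q) = p for each data point; the three points give a linear system in c and q, then p follows.
Solving: c = -4, q = 0, p = 40, so R(m) = -4 + 40/(m + 0).
Then R(-1) = -4 + 40/(-1) = -44.

-44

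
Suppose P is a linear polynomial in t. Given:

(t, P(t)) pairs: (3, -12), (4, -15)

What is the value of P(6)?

Write P(t) = at + b; the 2 given values yield a linear system in the 2 coefficients.
Solving, P(t) = -3t - 3.
Then P(6) = -21.

-21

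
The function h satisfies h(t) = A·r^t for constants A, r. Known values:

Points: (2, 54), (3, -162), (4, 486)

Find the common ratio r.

Consecutive ratio: -162/54 = -3, and 486/(-162) = -3, so r = -3.
Then A·(-3)^2 = 54 gives A = 6, and h(t) = 6·(-3)^t.

-3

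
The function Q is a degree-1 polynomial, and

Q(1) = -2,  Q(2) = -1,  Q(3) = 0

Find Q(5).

2

First differences: 1, 1.
Level-1 differences are constant, so Q has degree 1.
Fitting a degree-1 polynomial gives Q(k) = k - 3.
Then Q(5) = 2.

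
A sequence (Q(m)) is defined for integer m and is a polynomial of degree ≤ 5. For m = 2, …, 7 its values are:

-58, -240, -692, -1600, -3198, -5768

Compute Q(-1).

First differences: -182, -452, -908, -1598, -2570. Second differences: -270, -456, -690, -972. Third differences: -186, -234, -282. Fourth differences: -48, -48.
Level-4 differences are constant, so Q has degree 4.
Fitting a degree-4 polynomial gives Q(m) = -2m^4 - 3m³ + 2m² - 5m.
Then Q(-1) = 8.

8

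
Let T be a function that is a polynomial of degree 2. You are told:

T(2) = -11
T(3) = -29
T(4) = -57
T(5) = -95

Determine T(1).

-3

Write T(t) = at² + bt + c; the 4 given values yield a linear system in the 3 coefficients.
Solving, T(t) = -5t² + 7t - 5.
Then T(1) = -3.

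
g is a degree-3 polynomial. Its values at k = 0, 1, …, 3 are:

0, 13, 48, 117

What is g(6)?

Write g(k) = ak³ + bk² + ck + d; the 4 given values yield a linear system in the 4 coefficients.
Solving, g(k) = 2k³ + 5k² + 6k.
Then g(6) = 648.

648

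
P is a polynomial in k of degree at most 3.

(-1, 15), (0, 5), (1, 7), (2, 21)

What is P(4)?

85

Write P(k) = ak³ + bk² + ck + d; the 4 given values yield a linear system in the 4 coefficients.
Solving, the leading coefficient vanishes, and P(k) = 6k² - 4k + 5.
Then P(4) = 85.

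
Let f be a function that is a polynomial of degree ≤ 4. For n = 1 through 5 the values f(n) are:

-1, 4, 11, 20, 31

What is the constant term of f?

-4

Write f(n) = an^4 + bn³ + cn² + dn + e; the 5 given values yield a linear system in the 5 coefficients.
Solving, the top 2 coefficients vanish, and f(n) = n² + 2n - 4.
The constant term is f(0) = -4.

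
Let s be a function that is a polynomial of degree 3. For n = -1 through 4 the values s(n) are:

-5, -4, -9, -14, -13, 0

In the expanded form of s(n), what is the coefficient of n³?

1

First differences: 1, -5, -5, 1, 13. Second differences: -6, 0, 6, 12. Third differences: 6, 6, 6.
Level-3 differences are constant, so s has degree 3.
Fitting a degree-3 polynomial gives s(n) = n³ - 3n² - 3n - 4.
The coefficient of n³ is 1.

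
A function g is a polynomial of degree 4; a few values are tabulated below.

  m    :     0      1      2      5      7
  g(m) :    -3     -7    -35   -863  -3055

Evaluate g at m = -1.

1

Write g(m) = am^4 + bm³ + cm² + dm + e; the 5 given values yield a linear system in the 5 coefficients.
Solving, g(m) = -m^4 - 2m³ + m² - 2m - 3.
Then g(-1) = 1.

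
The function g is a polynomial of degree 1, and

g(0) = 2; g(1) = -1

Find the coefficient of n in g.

Write g(n) = an + b; the 2 given values yield a linear system in the 2 coefficients.
Solving, g(n) = -3n + 2.
The coefficient of n is -3.

-3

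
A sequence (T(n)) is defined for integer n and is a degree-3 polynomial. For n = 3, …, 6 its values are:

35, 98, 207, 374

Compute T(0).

Write T(n) = an³ + bn² + cn + d; the 4 given values yield a linear system in the 4 coefficients.
Solving, T(n) = 2n³ - n² - 4n + 2.
Then T(0) = 2.

2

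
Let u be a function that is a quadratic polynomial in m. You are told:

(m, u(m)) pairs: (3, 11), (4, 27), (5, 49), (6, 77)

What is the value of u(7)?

111

First differences: 16, 22, 28. Second differences: 6, 6.
Level-2 differences are constant, so u has degree 2.
Fitting a degree-2 polynomial gives u(m) = 3m² - 5m - 1.
Then u(7) = 111.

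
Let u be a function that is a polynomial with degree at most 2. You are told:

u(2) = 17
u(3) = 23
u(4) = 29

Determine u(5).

First differences: 6, 6.
Level-1 differences are constant, so u has degree 1.
Extending the table by one column gives the next first difference 6, so u(5) = 29 + 6 = 35.

35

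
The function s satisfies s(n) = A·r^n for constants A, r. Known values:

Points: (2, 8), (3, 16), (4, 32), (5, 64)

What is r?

2

Consecutive ratio: 16/8 = 2, and 32/16 = 2, so r = 2.
Then A·2^2 = 8 gives A = 2, and s(n) = 2·2^n.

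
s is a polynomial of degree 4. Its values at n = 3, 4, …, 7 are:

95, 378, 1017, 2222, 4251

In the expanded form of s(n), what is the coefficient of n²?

Write s(n) = an^4 + bn³ + cn² + dn + e; the 5 given values yield a linear system in the 5 coefficients.
Solving, s(n) = 2n^4 - n³ - 4n² - 2n + 2.
The coefficient of n² is -4.

-4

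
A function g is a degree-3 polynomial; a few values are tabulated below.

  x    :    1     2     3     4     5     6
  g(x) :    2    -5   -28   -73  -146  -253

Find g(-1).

-8

First differences: -7, -23, -45, -73, -107. Second differences: -16, -22, -28, -34. Third differences: -6, -6, -6.
Level-3 differences are constant, so g has degree 3.
Fitting a degree-3 polynomial gives g(x) = -x³ - 2x² + 6x - 1.
Then g(-1) = -8.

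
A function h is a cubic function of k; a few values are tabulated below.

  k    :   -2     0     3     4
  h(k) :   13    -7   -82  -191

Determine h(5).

Write h(k) = ak³ + bk² + ck + d; the 4 given values yield a linear system in the 4 coefficients.
Solving, h(k) = -3k³ + 2k - 7.
Then h(5) = -372.

-372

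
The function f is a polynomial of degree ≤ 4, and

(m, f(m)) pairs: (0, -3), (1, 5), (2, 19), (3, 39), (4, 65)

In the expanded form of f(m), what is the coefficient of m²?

3

First differences: 8, 14, 20, 26. Second differences: 6, 6, 6.
Level-2 differences are constant, so f has degree 2.
Fitting a degree-2 polynomial gives f(m) = 3m² + 5m - 3.
The coefficient of m² is 3.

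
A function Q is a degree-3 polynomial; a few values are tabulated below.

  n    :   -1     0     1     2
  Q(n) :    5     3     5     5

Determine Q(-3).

45

Write Q(n) = an³ + bn² + cn + d; the 4 given values yield a linear system in the 4 coefficients.
Solving, Q(n) = -n³ + 2n² + n + 3.
Then Q(-3) = 45.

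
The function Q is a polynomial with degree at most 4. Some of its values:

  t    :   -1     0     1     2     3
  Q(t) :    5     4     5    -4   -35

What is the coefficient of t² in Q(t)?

First differences: -1, 1, -9, -31. Second differences: 2, -10, -22. Third differences: -12, -12.
Level-3 differences are constant, so Q has degree 3.
Fitting a degree-3 polynomial gives Q(t) = -2t³ + t² + 2t + 4.
The coefficient of t² is 1.

1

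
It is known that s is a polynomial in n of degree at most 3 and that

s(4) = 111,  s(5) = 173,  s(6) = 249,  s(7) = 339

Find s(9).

Write s(n) = an³ + bn² + cn + d; the 4 given values yield a linear system in the 4 coefficients.
Solving, the leading coefficient vanishes, and s(n) = 7n² - n + 3.
Then s(9) = 561.

561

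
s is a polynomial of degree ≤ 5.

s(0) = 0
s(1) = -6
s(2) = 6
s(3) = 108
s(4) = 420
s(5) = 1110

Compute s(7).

4536

First differences: -6, 12, 102, 312, 690. Second differences: 18, 90, 210, 378. Third differences: 72, 120, 168. Fourth differences: 48, 48.
Level-4 differences are constant, so s has degree 4.
Fitting a degree-4 polynomial gives s(x) = 2x^4 - 5x² - 3x.
Then s(7) = 4536.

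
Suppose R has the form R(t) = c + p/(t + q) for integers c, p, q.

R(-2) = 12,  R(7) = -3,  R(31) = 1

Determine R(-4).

8

(R(t) − c)(t + q) = p for each data point; the three points give a linear system in c and q, then p follows.
Solving: c = 2, q = -1, p = -30, so R(t) = 2 − 30/(t − 1).
Then R(-4) = 2 − 30/(-5) = 8.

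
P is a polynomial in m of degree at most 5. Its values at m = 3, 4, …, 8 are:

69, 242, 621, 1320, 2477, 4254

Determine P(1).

5

Write P(m) = am^5 + bm^4 + cm³ + dm² + em + p; the 6 given values yield a linear system in the 6 coefficients.
Solving, the leading coefficient vanishes, and P(m) = m^4 + m³ - 6m² + 3m + 6.
Then P(1) = 5.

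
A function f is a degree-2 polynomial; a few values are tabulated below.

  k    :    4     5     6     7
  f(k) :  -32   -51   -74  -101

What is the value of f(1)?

1

First differences: -19, -23, -27. Second differences: -4, -4.
Level-2 differences are constant, so f has degree 2.
Fitting a degree-2 polynomial gives f(k) = -2k² - k + 4.
Then f(1) = 1.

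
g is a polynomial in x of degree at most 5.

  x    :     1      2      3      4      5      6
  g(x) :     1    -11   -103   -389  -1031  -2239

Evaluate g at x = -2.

First differences: -12, -92, -286, -642, -1208. Second differences: -80, -194, -356, -566. Third differences: -114, -162, -210. Fourth differences: -48, -48.
Level-4 differences are constant, so g has degree 4.
Fitting a degree-4 polynomial gives g(x) = -2x^4 + x³ + 4x² - x - 1.
Then g(-2) = -23.

-23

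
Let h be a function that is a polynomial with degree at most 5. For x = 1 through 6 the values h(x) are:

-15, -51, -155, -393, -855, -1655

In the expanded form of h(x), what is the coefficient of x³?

First differences: -36, -104, -238, -462, -800. Second differences: -68, -134, -224, -338. Third differences: -66, -90, -114. Fourth differences: -24, -24.
Level-4 differences are constant, so h has degree 4.
Fitting a degree-4 polynomial gives h(x) = -x^4 - x³ - 3x² - 5x - 5.
The coefficient of x³ is -1.

-1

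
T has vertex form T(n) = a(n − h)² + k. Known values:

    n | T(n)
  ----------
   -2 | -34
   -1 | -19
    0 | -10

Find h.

First differences 15, 9; second difference -6 = 2a, so a = -3.
Expanding, the n-coefficient is −2ah = 6h; matching it to the data gives h = 1, and then k = -7.
So T(n) = -3(n − 1)² − 7.
Hence h = 1.

1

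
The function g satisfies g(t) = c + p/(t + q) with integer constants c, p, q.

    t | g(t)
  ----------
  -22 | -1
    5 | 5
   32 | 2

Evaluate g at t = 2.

(g(t) − c)(t + q) = p for each data point; the three points give a linear system in c and q, then p follows.
Solving: c = 1, q = 4, p = 36, so g(t) = 1 + 36/(t + 4).
Then g(2) = 1 + 36/6 = 7.

7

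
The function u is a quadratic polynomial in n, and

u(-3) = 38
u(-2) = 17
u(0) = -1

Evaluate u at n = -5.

104

Write u(n) = an² + bn + c; the 3 given values yield a linear system in the 3 coefficients.
Solving, u(n) = 4n² - n - 1.
Then u(-5) = 104.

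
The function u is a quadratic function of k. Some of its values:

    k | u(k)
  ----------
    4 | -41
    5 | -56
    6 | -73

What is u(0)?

Write u(k) = ak² + bk + c; the 3 given values yield a linear system in the 3 coefficients.
Solving, u(k) = -k² - 6k - 1.
The constant term is u(0) = -1.

-1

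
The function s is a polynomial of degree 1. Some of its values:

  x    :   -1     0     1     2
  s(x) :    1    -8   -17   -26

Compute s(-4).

28

First differences: -9, -9, -9.
Level-1 differences are constant, so s has degree 1.
Fitting a degree-1 polynomial gives s(x) = -9x - 8.
Then s(-4) = 28.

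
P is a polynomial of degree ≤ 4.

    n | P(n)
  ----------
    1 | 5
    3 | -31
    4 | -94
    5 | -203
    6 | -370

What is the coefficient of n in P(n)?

4

Write P(n) = an^4 + bn³ + cn² + dn + e; the 5 given values yield a linear system in the 5 coefficients.
Solving, the leading coefficient vanishes, and P(n) = -2n³ + n² + 4n + 2.
The coefficient of n is 4.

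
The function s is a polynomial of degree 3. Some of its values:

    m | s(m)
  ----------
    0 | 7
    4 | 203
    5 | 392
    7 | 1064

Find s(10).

3077

Write s(m) = am³ + bm² + cm + d; the 4 given values yield a linear system in the 4 coefficients.
Solving, s(m) = 3m³ + m² - 3m + 7.
Then s(10) = 3077.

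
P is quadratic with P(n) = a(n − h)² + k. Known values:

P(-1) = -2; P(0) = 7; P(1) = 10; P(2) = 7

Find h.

1

First differences 9, 3, -3; second difference -6 = 2a, so a = -3.
Expanding, the n-coefficient is −2ah = 6h; matching it to the data gives h = 1, and then k = 10.
So P(n) = -3(n − 1)² + 10.
Hence h = 1.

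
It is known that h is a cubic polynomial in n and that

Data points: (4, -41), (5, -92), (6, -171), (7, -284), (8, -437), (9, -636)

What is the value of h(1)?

4

First differences: -51, -79, -113, -153, -199. Second differences: -28, -34, -40, -46. Third differences: -6, -6, -6.
Level-3 differences are constant, so h has degree 3.
Fitting a degree-3 polynomial gives h(n) = -n³ + n² + n + 3.
Then h(1) = 4.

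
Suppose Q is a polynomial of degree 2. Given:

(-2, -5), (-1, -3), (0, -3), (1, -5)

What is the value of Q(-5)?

First differences: 2, 0, -2. Second differences: -2, -2.
Level-2 differences are constant, so Q has degree 2.
Fitting a degree-2 polynomial gives Q(m) = -m² - m - 3.
Then Q(-5) = -23.

-23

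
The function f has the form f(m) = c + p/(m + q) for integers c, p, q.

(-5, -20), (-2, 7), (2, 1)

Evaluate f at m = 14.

(f(m) − c)(m + q) = p for each data point; the three points give a linear system in c and q, then p follows.
Solving: c = -2, q = 4, p = 18, so f(m) = -2 + 18/(m + 4).
Then f(14) = -2 + 18/18 = -1.

-1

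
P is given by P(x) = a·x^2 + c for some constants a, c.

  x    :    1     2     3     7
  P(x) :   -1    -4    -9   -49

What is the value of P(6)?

From P(1) = -1 and P(2) = -4: 1a + c = -1 and 4a + c = -4.
Subtracting: 3a = -3, so a = -1; then c = -1 − (-1)·1 = 0.
So P(x) = -1x² + 0, and P(6) = -36.

-36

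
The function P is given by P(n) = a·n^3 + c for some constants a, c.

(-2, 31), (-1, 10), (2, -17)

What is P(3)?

-74

From P(-2) = 31 and P(-1) = 10: -8a + c = 31 and -1a + c = 10.
Subtracting: 7a = -21, so a = -3; then c = 31 − (-3)·(-8) = 7.
So P(n) = -3n³ + 7, and P(3) = -74.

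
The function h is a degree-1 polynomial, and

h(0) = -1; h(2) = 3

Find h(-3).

Write h(x) = ax + b; the 2 given values yield a linear system in the 2 coefficients.
Solving, h(x) = 2x - 1.
Then h(-3) = -7.

-7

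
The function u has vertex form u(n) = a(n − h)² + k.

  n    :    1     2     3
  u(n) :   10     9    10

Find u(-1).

18

First differences -1, 1; second difference 2 = 2a, so a = 1.
Expanding, the n-coefficient is −2ah = -2h; matching it to the data gives h = 2, and then k = 9.
So u(n) = 1(n − 2)² + 9.
u(-1) = 1·(-3)² + 9 = 18.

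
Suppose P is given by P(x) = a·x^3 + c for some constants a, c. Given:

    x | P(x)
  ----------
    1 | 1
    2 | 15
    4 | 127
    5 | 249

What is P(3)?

53

From P(1) = 1 and P(2) = 15: 1a + c = 1 and 8a + c = 15.
Subtracting: 7a = 14, so a = 2; then c = 1 − 2·1 = -1.
So P(x) = 2x³ − 1, and P(3) = 53.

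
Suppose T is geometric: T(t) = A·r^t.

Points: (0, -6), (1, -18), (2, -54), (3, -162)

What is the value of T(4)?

Consecutive ratio: -18/(-6) = 3, and -54/(-18) = 3, so r = 3.
Then A·3^0 = -6 gives A = -6, and T(t) = -6·3^t.
T(4) = -6·3^4 = -486.

-486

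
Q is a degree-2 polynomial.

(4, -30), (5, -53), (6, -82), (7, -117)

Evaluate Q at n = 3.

-13

First differences: -23, -29, -35. Second differences: -6, -6.
Level-2 differences are constant, so Q has degree 2.
Fitting a degree-2 polynomial gives Q(n) = -3n² + 4n + 2.
Then Q(3) = -13.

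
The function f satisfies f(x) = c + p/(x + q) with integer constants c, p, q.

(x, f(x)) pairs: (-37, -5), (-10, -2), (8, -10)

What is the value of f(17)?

(f(x) − c)(x + q) = p for each data point; the three points give a linear system in c and q, then p follows.
Solving: c = -6, q = 1, p = -36, so f(x) = -6 − 36/(x + 1).
Then f(17) = -6 − 36/18 = -8.

-8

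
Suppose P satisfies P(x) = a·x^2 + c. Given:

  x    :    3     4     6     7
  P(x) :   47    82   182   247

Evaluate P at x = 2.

22

From P(3) = 47 and P(4) = 82: 9a + c = 47 and 16a + c = 82.
Subtracting: 7a = 35, so a = 5; then c = 47 − 5·9 = 2.
So P(x) = 5x² + 2, and P(2) = 22.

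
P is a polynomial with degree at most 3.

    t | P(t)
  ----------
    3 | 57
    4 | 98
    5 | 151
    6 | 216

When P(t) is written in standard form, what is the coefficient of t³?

0

First differences: 41, 53, 65. Second differences: 12, 12.
Level-2 differences are constant, so P has degree 2.
Fitting a degree-2 polynomial gives P(t) = 6t² - t + 6.
The coefficient of t³ is 0.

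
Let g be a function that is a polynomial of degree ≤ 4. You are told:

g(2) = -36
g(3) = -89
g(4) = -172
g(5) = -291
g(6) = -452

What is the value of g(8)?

Write g(x) = ax^4 + bx³ + cx² + dx + e; the 5 given values yield a linear system in the 5 coefficients.
Solving, the leading coefficient vanishes, and g(x) = -x³ - 6x² - 4x + 4.
Then g(8) = -924.

-924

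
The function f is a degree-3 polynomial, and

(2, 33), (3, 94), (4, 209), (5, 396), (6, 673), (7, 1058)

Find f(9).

2224

Write f(x) = ax³ + bx² + cx + d; the 6 given values yield a linear system in the 4 coefficients.
Solving, f(x) = 3x³ + 4x + 1.
Then f(9) = 2224.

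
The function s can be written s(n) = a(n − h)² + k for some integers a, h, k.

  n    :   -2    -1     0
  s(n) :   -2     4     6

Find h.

First differences 6, 2; second difference -4 = 2a, so a = -2.
Expanding, the n-coefficient is −2ah = 4h; matching it to the data gives h = 0, and then k = 6.
So s(n) = -2(n + 0)² + 6.
Hence h = 0.

0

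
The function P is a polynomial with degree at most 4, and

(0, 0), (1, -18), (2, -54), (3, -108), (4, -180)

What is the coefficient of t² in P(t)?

First differences: -18, -36, -54, -72. Second differences: -18, -18, -18.
Level-2 differences are constant, so P has degree 2.
Fitting a degree-2 polynomial gives P(t) = -9t² - 9t.
The coefficient of t² is -9.

-9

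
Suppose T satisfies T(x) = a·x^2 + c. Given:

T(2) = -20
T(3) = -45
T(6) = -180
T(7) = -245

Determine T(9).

From T(2) = -20 and T(3) = -45: 4a + c = -20 and 9a + c = -45.
Subtracting: 5a = -25, so a = -5; then c = -20 − (-5)·4 = 0.
So T(x) = -5x² + 0, and T(9) = -405.

-405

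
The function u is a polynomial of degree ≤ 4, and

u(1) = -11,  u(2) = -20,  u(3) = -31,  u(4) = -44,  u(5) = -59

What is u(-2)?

Write u(k) = ak^4 + bk³ + ck² + dk + e; the 5 given values yield a linear system in the 5 coefficients.
Solving, the top 2 coefficients vanish, and u(k) = -k² - 6k - 4.
Then u(-2) = 4.

4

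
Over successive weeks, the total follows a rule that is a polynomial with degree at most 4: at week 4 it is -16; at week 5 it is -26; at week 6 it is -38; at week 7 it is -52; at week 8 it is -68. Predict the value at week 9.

-86

Write the value at m as h(m).
Write h(m) = am^4 + bm³ + cm² + dm + e; the 5 given values yield a linear system in the 5 coefficients.
Solving, the top 2 coefficients vanish, and h(m) = -m² - m + 4.
Then h(9) = -86.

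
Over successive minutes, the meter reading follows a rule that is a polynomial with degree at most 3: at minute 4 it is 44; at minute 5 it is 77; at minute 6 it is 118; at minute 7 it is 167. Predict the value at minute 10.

362

Write the value at x as g(x).
First differences: 33, 41, 49. Second differences: 8, 8.
Level-2 differences are constant, so g has degree 2.
Fitting a degree-2 polynomial gives g(x) = 4x² - 3x - 8.
Then g(10) = 362.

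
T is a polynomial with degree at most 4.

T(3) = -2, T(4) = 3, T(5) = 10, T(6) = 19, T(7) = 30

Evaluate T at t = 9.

58

First differences: 5, 7, 9, 11. Second differences: 2, 2, 2.
Level-2 differences are constant, so T has degree 2.
Fitting a degree-2 polynomial gives T(t) = t² - 2t - 5.
Then T(9) = 58.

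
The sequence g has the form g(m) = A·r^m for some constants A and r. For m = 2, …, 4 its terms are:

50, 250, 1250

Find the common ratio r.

Consecutive ratio: 250/50 = 5, and 1250/250 = 5, so r = 5.
Then A·5^2 = 50 gives A = 2, and g(m) = 2·5^m.

5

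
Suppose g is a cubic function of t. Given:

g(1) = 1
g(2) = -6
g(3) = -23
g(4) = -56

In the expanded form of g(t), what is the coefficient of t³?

-1

Write g(t) = at³ + bt² + ct + d; the 4 given values yield a linear system in the 4 coefficients.
Solving, g(t) = -t³ + t² - 3t + 4.
The coefficient of t³ is -1.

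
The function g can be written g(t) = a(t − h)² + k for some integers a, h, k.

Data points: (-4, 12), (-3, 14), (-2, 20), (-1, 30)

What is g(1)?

First differences 2, 6, 10; second difference 4 = 2a, so a = 2.
Expanding, the t-coefficient is −2ah = -4h; matching it to the data gives h = -4, and then k = 12.
So g(t) = 2(t + 4)² + 12.
g(1) = 2·5² + 12 = 62.

62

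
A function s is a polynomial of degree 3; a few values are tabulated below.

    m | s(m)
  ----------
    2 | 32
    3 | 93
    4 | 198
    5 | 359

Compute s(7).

Write s(m) = am³ + bm² + cm + d; the 4 given values yield a linear system in the 4 coefficients.
Solving, s(m) = 2m³ + 4m² + 3m - 6.
Then s(7) = 897.

897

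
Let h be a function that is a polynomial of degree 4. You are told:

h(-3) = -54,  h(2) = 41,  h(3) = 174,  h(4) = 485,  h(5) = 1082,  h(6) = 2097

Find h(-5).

62

Write h(m) = am^4 + bm³ + cm² + dm + e; the 6 given values yield a linear system in the 5 coefficients.
Solving, h(m) = m^4 + 4m³ - 2m² + 2m - 3.
Then h(-5) = 62.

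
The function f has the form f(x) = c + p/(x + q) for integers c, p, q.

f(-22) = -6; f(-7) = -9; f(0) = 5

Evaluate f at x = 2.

0

(f(x) − c)(x + q) = p for each data point; the three points give a linear system in c and q, then p follows.
Solving: c = -5, q = 2, p = 20, so f(x) = -5 + 20/(x + 2).
Then f(2) = -5 + 20/4 = 0.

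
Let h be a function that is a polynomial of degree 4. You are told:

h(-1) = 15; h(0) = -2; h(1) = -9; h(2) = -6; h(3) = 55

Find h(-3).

Write h(x) = ax^4 + bx³ + cx² + dx + e; the 5 given values yield a linear system in the 5 coefficients.
Solving, h(x) = 2x^4 - 4x³ + 3x² - 8x - 2.
Then h(-3) = 319.

319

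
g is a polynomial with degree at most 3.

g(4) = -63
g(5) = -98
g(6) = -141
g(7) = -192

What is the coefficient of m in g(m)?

Write g(m) = am³ + bm² + cm + d; the 4 given values yield a linear system in the 4 coefficients.
Solving, the leading coefficient vanishes, and g(m) = -4m² + m - 3.
The coefficient of m is 1.

1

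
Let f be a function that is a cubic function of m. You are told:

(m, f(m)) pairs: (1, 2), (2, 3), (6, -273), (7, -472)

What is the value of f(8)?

Write f(m) = am³ + bm² + cm + d; the 4 given values yield a linear system in the 4 coefficients.
Solving, f(m) = -2m³ + 4m² + 3m - 3.
Then f(8) = -747.

-747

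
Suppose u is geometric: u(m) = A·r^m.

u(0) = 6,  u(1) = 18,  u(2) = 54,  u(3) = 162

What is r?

3

Consecutive ratio: 18/6 = 3, and 54/18 = 3, so r = 3.
Then A·3^0 = 6 gives A = 6, and u(m) = 6·3^m.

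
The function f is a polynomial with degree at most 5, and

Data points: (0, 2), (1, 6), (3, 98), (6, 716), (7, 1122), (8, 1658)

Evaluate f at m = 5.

422

Write f(m) = am^5 + bm^4 + cm³ + dm² + em + p; the 6 given values yield a linear system in the 6 coefficients.
Solving, the top 2 coefficients vanish, and f(m) = 3m³ + 2m² - m + 2.
Then f(5) = 422.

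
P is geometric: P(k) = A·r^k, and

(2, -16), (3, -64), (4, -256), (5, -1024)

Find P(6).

-4096

Consecutive ratio: -64/(-16) = 4, and -256/(-64) = 4, so r = 4.
Then A·4^2 = -16 gives A = -1, and P(k) = -1·4^k.
P(6) = -1·4^6 = -4096.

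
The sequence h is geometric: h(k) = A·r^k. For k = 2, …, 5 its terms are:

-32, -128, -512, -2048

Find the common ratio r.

4

Consecutive ratio: -128/(-32) = 4, and -512/(-128) = 4, so r = 4.
Then A·4^2 = -32 gives A = -2, and h(k) = -2·4^k.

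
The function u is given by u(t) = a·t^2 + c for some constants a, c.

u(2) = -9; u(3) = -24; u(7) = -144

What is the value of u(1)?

From u(2) = -9 and u(3) = -24: 4a + c = -9 and 9a + c = -24.
Subtracting: 5a = -15, so a = -3; then c = -9 − (-3)·4 = 3.
So u(t) = -3t² + 3, and u(1) = 0.

0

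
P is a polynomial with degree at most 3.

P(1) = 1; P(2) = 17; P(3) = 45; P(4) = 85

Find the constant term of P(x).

-3

First differences: 16, 28, 40. Second differences: 12, 12.
Level-2 differences are constant, so P has degree 2.
Fitting a degree-2 polynomial gives P(x) = 6x² - 2x - 3.
The constant term is P(0) = -3.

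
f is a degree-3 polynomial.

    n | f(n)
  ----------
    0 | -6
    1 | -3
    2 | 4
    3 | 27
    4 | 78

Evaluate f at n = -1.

-17

First differences: 3, 7, 23, 51. Second differences: 4, 16, 28. Third differences: 12, 12.
Level-3 differences are constant, so f has degree 3.
Fitting a degree-3 polynomial gives f(n) = 2n³ - 4n² + 5n - 6.
Then f(-1) = -17.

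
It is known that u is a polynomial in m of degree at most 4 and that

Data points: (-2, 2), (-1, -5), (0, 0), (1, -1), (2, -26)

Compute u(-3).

First differences: -7, 5, -1, -25. Second differences: 12, -6, -24. Third differences: -18, -18.
Level-3 differences are constant, so u has degree 3.
Fitting a degree-3 polynomial gives u(m) = -3m³ - 3m² + 5m.
Then u(-3) = 39.

39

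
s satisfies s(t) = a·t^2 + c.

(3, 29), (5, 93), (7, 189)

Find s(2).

9

From s(3) = 29 and s(5) = 93: 9a + c = 29 and 25a + c = 93.
Subtracting: 16a = 64, so a = 4; then c = 29 − 4·9 = -7.
So s(t) = 4t² − 7, and s(2) = 9.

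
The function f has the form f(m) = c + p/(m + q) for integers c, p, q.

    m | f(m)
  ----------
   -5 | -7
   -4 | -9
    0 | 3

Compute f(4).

(f(m) − c)(m + q) = p for each data point; the three points give a linear system in c and q, then p follows.
Solving: c = -3, q = 2, p = 12, so f(m) = -3 + 12/(m + 2).
Then f(4) = -3 + 12/6 = -1.

-1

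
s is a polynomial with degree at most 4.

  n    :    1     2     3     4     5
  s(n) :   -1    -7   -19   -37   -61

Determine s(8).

-169

First differences: -6, -12, -18, -24. Second differences: -6, -6, -6.
Level-2 differences are constant, so s has degree 2.
Fitting a degree-2 polynomial gives s(n) = -3n² + 3n - 1.
Then s(8) = -169.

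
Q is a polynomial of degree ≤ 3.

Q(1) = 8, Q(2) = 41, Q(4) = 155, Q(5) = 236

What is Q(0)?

Write Q(m) = am³ + bm² + cm + d; the 4 given values yield a linear system in the 4 coefficients.
Solving, the leading coefficient vanishes, and Q(m) = 8m² + 9m - 9.
The constant term is Q(0) = -9.

-9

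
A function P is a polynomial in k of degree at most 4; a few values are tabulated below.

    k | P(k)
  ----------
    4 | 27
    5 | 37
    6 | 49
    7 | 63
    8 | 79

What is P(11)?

First differences: 10, 12, 14, 16. Second differences: 2, 2, 2.
Level-2 differences are constant, so P has degree 2.
Fitting a degree-2 polynomial gives P(k) = k² + k + 7.
Then P(11) = 139.

139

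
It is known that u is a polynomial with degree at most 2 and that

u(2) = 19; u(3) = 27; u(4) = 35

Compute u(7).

Write u(n) = an² + bn + c; the 3 given values yield a linear system in the 3 coefficients.
Solving, the leading coefficient vanishes, and u(n) = 8n + 3.
Then u(7) = 59.

59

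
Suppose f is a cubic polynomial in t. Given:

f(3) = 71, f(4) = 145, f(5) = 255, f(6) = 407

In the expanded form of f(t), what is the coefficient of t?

Write f(t) = at³ + bt² + ct + d; the 4 given values yield a linear system in the 4 coefficients.
Solving, f(t) = t³ + 6t² - 5t + 5.
The coefficient of t is -5.

-5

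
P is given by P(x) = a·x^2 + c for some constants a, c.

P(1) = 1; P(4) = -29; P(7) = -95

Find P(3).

From P(1) = 1 and P(4) = -29: 1a + c = 1 and 16a + c = -29.
Subtracting: 15a = -30, so a = -2; then c = 1 − (-2)·1 = 3.
So P(x) = -2x² + 3, and P(3) = -15.

-15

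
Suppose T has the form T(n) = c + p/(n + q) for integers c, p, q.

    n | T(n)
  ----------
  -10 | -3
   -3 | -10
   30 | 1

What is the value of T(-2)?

-15

(T(n) − c)(n + q) = p for each data point; the three points give a linear system in c and q, then p follows.
Solving: c = 0, q = 0, p = 30, so T(n) = 30/(n + 0).
Then T(-2) = 0 + 30/(-2) = -15.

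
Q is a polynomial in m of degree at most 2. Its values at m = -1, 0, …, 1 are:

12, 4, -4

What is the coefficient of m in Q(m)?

First differences: -8, -8.
Level-1 differences are constant, so Q has degree 1.
Fitting a degree-1 polynomial gives Q(m) = -8m + 4.
The coefficient of m is -8.

-8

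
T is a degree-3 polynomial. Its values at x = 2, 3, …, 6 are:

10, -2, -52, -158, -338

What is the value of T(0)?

-8

Write T(x) = ax³ + bx² + cx + d; the 5 given values yield a linear system in the 4 coefficients.
Solving, T(x) = -3x³ + 8x² + 5x - 8.
Then T(0) = -8.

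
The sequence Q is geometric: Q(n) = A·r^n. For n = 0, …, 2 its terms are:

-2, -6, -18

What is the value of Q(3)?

-54

Consecutive ratio: -6/(-2) = 3, and -18/(-6) = 3, so r = 3.
Then A·3^0 = -2 gives A = -2, and Q(n) = -2·3^n.
Q(3) = -2·3^3 = -54.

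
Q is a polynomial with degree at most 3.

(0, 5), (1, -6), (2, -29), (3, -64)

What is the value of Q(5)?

-170

Write Q(k) = ak³ + bk² + ck + d; the 4 given values yield a linear system in the 4 coefficients.
Solving, the leading coefficient vanishes, and Q(k) = -6k² - 5k + 5.
Then Q(5) = -170.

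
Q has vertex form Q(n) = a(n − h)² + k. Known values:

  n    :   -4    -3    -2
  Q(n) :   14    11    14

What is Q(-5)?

First differences -3, 3; second difference 6 = 2a, so a = 3.
Expanding, the n-coefficient is −2ah = -6h; matching it to the data gives h = -3, and then k = 11.
So Q(n) = 3(n + 3)² + 11.
Q(-5) = 3·(-2)² + 11 = 23.

23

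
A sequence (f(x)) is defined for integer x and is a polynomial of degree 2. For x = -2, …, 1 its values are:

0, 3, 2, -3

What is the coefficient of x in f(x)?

-3

First differences: 3, -1, -5. Second differences: -4, -4.
Level-2 differences are constant, so f has degree 2.
Fitting a degree-2 polynomial gives f(x) = -2x² - 3x + 2.
The coefficient of x is -3.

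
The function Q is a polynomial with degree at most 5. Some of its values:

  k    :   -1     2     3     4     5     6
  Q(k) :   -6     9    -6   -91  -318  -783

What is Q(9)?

-4926

Write Q(k) = ak^5 + bk^4 + ck³ + dk² + ek + p; the 6 given values yield a linear system in the 6 coefficients.
Solving, the leading coefficient vanishes, and Q(k) = -k^4 + 2k³ + 2k² + 2k - 3.
Then Q(9) = -4926.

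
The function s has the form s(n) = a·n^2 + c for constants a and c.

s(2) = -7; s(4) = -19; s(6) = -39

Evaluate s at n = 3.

-12

From s(2) = -7 and s(4) = -19: 4a + c = -7 and 16a + c = -19.
Subtracting: 12a = -12, so a = -1; then c = -7 − (-1)·4 = -3.
So s(n) = -1n² − 3, and s(3) = -12.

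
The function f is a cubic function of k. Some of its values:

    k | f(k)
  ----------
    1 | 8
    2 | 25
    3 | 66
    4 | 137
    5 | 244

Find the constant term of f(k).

Write f(k) = ak³ + bk² + ck + d; the 5 given values yield a linear system in the 4 coefficients.
Solving, f(k) = k³ + 6k² - 8k + 9.
The constant term is f(0) = 9.

9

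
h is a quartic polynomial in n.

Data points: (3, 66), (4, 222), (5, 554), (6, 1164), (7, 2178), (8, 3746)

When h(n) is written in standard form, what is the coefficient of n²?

3

Write h(n) = an^4 + bn³ + cn² + dn + e; the 6 given values yield a linear system in the 5 coefficients.
Solving, h(n) = n^4 - n³ + 3n² - 3n - 6.
The coefficient of n² is 3.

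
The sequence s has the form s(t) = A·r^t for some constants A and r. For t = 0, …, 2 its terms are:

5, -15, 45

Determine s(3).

-135

Consecutive ratio: -15/5 = -3, and 45/(-15) = -3, so r = -3.
Then A·(-3)^0 = 5 gives A = 5, and s(t) = 5·(-3)^t.
s(3) = 5·(-3)^3 = -135.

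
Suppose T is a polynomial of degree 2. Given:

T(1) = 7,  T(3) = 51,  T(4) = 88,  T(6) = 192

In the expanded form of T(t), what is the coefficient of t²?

5

Write T(t) = at² + bt + c; the 4 given values yield a linear system in the 3 coefficients.
Solving, T(t) = 5t² + 2t.
The coefficient of t² is 5.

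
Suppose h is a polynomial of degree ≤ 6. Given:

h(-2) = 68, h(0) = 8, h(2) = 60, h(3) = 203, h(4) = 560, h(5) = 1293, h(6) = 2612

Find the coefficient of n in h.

Write h(n) = an^6 + bn^5 + cn^4 + dn³ + en² + pn + q; the 7 given values yield a linear system in the 7 coefficients.
Solving, the top 2 coefficients vanish, and h(n) = 2n^4 - n³ + 6n² + 2n + 8.
The coefficient of n is 2.

2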